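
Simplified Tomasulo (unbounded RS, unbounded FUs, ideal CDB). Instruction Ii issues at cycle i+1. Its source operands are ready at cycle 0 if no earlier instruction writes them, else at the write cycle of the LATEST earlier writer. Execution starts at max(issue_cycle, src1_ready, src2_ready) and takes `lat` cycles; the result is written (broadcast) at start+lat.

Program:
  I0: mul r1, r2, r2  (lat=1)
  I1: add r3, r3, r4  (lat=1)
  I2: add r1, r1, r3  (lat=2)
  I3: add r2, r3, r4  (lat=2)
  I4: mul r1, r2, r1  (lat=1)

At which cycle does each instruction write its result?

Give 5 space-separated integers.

I0 mul r1: issue@1 deps=(None,None) exec_start@1 write@2
I1 add r3: issue@2 deps=(None,None) exec_start@2 write@3
I2 add r1: issue@3 deps=(0,1) exec_start@3 write@5
I3 add r2: issue@4 deps=(1,None) exec_start@4 write@6
I4 mul r1: issue@5 deps=(3,2) exec_start@6 write@7

Answer: 2 3 5 6 7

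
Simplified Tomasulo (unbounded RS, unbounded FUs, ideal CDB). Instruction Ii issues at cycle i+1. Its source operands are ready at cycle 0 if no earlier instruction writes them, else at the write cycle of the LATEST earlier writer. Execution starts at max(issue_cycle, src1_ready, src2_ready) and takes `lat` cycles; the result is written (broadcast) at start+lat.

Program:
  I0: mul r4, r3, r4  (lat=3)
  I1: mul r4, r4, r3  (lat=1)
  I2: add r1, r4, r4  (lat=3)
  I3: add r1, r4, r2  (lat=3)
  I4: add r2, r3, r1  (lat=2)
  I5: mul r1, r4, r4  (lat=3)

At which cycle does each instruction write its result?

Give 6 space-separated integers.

I0 mul r4: issue@1 deps=(None,None) exec_start@1 write@4
I1 mul r4: issue@2 deps=(0,None) exec_start@4 write@5
I2 add r1: issue@3 deps=(1,1) exec_start@5 write@8
I3 add r1: issue@4 deps=(1,None) exec_start@5 write@8
I4 add r2: issue@5 deps=(None,3) exec_start@8 write@10
I5 mul r1: issue@6 deps=(1,1) exec_start@6 write@9

Answer: 4 5 8 8 10 9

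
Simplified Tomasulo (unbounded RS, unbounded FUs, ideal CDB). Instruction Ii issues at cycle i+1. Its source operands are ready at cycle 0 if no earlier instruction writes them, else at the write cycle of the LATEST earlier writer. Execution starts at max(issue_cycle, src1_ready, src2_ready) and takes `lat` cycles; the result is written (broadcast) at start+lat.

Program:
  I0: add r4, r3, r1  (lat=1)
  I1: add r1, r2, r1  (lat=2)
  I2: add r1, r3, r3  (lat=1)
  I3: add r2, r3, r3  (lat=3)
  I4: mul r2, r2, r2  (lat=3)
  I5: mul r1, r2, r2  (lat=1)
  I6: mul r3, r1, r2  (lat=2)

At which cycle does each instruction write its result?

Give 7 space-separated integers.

I0 add r4: issue@1 deps=(None,None) exec_start@1 write@2
I1 add r1: issue@2 deps=(None,None) exec_start@2 write@4
I2 add r1: issue@3 deps=(None,None) exec_start@3 write@4
I3 add r2: issue@4 deps=(None,None) exec_start@4 write@7
I4 mul r2: issue@5 deps=(3,3) exec_start@7 write@10
I5 mul r1: issue@6 deps=(4,4) exec_start@10 write@11
I6 mul r3: issue@7 deps=(5,4) exec_start@11 write@13

Answer: 2 4 4 7 10 11 13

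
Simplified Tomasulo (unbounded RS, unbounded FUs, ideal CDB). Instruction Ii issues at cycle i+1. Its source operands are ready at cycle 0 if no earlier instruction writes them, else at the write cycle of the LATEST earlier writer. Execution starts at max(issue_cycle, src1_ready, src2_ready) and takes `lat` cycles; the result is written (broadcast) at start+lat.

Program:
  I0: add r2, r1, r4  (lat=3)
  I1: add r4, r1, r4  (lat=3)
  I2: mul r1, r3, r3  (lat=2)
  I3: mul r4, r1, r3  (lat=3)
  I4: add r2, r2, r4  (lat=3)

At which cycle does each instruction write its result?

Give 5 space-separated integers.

I0 add r2: issue@1 deps=(None,None) exec_start@1 write@4
I1 add r4: issue@2 deps=(None,None) exec_start@2 write@5
I2 mul r1: issue@3 deps=(None,None) exec_start@3 write@5
I3 mul r4: issue@4 deps=(2,None) exec_start@5 write@8
I4 add r2: issue@5 deps=(0,3) exec_start@8 write@11

Answer: 4 5 5 8 11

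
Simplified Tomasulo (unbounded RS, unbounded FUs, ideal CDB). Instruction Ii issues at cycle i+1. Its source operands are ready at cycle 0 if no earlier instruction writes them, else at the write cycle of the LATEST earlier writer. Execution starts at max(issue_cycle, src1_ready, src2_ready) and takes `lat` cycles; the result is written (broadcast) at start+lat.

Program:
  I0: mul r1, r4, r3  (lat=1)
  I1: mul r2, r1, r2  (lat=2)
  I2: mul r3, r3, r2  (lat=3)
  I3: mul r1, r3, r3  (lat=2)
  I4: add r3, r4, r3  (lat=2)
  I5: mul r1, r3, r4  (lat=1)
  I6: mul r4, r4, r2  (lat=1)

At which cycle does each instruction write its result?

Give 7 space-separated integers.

I0 mul r1: issue@1 deps=(None,None) exec_start@1 write@2
I1 mul r2: issue@2 deps=(0,None) exec_start@2 write@4
I2 mul r3: issue@3 deps=(None,1) exec_start@4 write@7
I3 mul r1: issue@4 deps=(2,2) exec_start@7 write@9
I4 add r3: issue@5 deps=(None,2) exec_start@7 write@9
I5 mul r1: issue@6 deps=(4,None) exec_start@9 write@10
I6 mul r4: issue@7 deps=(None,1) exec_start@7 write@8

Answer: 2 4 7 9 9 10 8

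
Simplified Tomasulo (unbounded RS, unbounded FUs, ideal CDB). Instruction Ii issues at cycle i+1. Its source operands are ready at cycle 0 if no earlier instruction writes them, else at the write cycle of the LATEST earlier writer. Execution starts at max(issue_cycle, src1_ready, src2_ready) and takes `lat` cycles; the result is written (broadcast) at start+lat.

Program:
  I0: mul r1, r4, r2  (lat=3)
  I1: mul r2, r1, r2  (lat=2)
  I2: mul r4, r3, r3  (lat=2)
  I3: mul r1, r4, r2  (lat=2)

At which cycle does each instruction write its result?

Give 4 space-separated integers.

I0 mul r1: issue@1 deps=(None,None) exec_start@1 write@4
I1 mul r2: issue@2 deps=(0,None) exec_start@4 write@6
I2 mul r4: issue@3 deps=(None,None) exec_start@3 write@5
I3 mul r1: issue@4 deps=(2,1) exec_start@6 write@8

Answer: 4 6 5 8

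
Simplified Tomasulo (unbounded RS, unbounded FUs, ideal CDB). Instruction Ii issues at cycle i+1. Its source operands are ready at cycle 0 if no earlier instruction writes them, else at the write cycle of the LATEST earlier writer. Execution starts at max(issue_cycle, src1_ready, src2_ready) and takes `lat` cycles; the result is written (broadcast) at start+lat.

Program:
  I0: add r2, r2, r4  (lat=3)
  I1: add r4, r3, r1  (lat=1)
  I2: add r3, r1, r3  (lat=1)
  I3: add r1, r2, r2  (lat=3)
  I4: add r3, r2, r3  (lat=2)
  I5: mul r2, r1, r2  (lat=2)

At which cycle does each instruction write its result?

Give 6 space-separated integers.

I0 add r2: issue@1 deps=(None,None) exec_start@1 write@4
I1 add r4: issue@2 deps=(None,None) exec_start@2 write@3
I2 add r3: issue@3 deps=(None,None) exec_start@3 write@4
I3 add r1: issue@4 deps=(0,0) exec_start@4 write@7
I4 add r3: issue@5 deps=(0,2) exec_start@5 write@7
I5 mul r2: issue@6 deps=(3,0) exec_start@7 write@9

Answer: 4 3 4 7 7 9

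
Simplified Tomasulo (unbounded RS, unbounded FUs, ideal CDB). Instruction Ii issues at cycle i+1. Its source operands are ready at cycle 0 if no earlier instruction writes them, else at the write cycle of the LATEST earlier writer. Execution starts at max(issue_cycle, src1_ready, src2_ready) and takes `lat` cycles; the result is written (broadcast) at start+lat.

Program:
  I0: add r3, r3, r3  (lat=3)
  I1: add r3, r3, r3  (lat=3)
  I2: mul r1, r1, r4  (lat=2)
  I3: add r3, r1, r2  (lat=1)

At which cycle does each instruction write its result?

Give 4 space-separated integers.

I0 add r3: issue@1 deps=(None,None) exec_start@1 write@4
I1 add r3: issue@2 deps=(0,0) exec_start@4 write@7
I2 mul r1: issue@3 deps=(None,None) exec_start@3 write@5
I3 add r3: issue@4 deps=(2,None) exec_start@5 write@6

Answer: 4 7 5 6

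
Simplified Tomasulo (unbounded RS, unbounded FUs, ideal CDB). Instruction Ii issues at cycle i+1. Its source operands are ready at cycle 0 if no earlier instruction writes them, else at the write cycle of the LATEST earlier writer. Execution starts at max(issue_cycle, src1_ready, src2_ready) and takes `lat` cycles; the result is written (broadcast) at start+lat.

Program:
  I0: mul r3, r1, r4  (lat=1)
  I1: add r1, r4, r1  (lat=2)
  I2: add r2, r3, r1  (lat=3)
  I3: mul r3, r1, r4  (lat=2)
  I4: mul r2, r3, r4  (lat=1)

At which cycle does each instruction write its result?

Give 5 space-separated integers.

Answer: 2 4 7 6 7

Derivation:
I0 mul r3: issue@1 deps=(None,None) exec_start@1 write@2
I1 add r1: issue@2 deps=(None,None) exec_start@2 write@4
I2 add r2: issue@3 deps=(0,1) exec_start@4 write@7
I3 mul r3: issue@4 deps=(1,None) exec_start@4 write@6
I4 mul r2: issue@5 deps=(3,None) exec_start@6 write@7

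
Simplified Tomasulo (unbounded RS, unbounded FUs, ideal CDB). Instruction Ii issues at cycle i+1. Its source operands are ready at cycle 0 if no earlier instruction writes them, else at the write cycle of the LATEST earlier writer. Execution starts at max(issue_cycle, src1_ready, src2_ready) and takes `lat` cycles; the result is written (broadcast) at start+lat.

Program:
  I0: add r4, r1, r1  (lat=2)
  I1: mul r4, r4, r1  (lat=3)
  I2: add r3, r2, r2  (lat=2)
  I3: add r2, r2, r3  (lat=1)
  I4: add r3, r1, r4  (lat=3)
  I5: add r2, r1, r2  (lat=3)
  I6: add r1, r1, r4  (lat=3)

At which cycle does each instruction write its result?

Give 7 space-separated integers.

I0 add r4: issue@1 deps=(None,None) exec_start@1 write@3
I1 mul r4: issue@2 deps=(0,None) exec_start@3 write@6
I2 add r3: issue@3 deps=(None,None) exec_start@3 write@5
I3 add r2: issue@4 deps=(None,2) exec_start@5 write@6
I4 add r3: issue@5 deps=(None,1) exec_start@6 write@9
I5 add r2: issue@6 deps=(None,3) exec_start@6 write@9
I6 add r1: issue@7 deps=(None,1) exec_start@7 write@10

Answer: 3 6 5 6 9 9 10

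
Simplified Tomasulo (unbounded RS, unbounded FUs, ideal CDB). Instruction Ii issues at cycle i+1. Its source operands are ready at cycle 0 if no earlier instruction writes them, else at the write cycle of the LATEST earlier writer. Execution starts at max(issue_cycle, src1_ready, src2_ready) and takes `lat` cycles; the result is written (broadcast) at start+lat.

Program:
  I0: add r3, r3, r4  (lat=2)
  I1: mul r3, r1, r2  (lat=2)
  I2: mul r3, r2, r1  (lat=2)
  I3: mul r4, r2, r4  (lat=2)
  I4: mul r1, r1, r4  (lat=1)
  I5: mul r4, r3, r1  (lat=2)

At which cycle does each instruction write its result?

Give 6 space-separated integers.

Answer: 3 4 5 6 7 9

Derivation:
I0 add r3: issue@1 deps=(None,None) exec_start@1 write@3
I1 mul r3: issue@2 deps=(None,None) exec_start@2 write@4
I2 mul r3: issue@3 deps=(None,None) exec_start@3 write@5
I3 mul r4: issue@4 deps=(None,None) exec_start@4 write@6
I4 mul r1: issue@5 deps=(None,3) exec_start@6 write@7
I5 mul r4: issue@6 deps=(2,4) exec_start@7 write@9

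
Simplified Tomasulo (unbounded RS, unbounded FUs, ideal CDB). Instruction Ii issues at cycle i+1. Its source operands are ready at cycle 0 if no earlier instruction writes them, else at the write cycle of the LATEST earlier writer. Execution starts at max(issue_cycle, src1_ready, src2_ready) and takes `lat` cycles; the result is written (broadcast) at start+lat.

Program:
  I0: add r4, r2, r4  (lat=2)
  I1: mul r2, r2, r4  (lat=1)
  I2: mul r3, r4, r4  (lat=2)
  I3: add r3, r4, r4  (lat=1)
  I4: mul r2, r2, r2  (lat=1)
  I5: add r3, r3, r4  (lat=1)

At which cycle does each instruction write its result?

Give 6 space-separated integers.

I0 add r4: issue@1 deps=(None,None) exec_start@1 write@3
I1 mul r2: issue@2 deps=(None,0) exec_start@3 write@4
I2 mul r3: issue@3 deps=(0,0) exec_start@3 write@5
I3 add r3: issue@4 deps=(0,0) exec_start@4 write@5
I4 mul r2: issue@5 deps=(1,1) exec_start@5 write@6
I5 add r3: issue@6 deps=(3,0) exec_start@6 write@7

Answer: 3 4 5 5 6 7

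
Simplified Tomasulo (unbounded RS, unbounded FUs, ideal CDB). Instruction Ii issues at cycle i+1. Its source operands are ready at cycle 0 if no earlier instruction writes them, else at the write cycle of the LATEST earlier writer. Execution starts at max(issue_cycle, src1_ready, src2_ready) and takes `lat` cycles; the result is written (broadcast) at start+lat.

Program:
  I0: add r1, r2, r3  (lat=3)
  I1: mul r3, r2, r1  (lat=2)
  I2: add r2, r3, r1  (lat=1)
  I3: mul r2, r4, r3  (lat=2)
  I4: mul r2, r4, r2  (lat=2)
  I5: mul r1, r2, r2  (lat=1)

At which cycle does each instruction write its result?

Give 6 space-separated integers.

Answer: 4 6 7 8 10 11

Derivation:
I0 add r1: issue@1 deps=(None,None) exec_start@1 write@4
I1 mul r3: issue@2 deps=(None,0) exec_start@4 write@6
I2 add r2: issue@3 deps=(1,0) exec_start@6 write@7
I3 mul r2: issue@4 deps=(None,1) exec_start@6 write@8
I4 mul r2: issue@5 deps=(None,3) exec_start@8 write@10
I5 mul r1: issue@6 deps=(4,4) exec_start@10 write@11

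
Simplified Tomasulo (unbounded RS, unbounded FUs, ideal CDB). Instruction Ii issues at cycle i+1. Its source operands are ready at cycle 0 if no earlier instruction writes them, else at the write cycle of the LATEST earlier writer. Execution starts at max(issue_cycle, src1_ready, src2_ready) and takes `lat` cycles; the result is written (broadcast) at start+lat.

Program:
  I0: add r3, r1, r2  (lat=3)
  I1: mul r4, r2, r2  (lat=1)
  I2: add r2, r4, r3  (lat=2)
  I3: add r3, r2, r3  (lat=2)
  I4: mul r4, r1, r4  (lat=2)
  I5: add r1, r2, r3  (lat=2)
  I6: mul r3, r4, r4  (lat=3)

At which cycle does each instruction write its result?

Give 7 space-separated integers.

Answer: 4 3 6 8 7 10 10

Derivation:
I0 add r3: issue@1 deps=(None,None) exec_start@1 write@4
I1 mul r4: issue@2 deps=(None,None) exec_start@2 write@3
I2 add r2: issue@3 deps=(1,0) exec_start@4 write@6
I3 add r3: issue@4 deps=(2,0) exec_start@6 write@8
I4 mul r4: issue@5 deps=(None,1) exec_start@5 write@7
I5 add r1: issue@6 deps=(2,3) exec_start@8 write@10
I6 mul r3: issue@7 deps=(4,4) exec_start@7 write@10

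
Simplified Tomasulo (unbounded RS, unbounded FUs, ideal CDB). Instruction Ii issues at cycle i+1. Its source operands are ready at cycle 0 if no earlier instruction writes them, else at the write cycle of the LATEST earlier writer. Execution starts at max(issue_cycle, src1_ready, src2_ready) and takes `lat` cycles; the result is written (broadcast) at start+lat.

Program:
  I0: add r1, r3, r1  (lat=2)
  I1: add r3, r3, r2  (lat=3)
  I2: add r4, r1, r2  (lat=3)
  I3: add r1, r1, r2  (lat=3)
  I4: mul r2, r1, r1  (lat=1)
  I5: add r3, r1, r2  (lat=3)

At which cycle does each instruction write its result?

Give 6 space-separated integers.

I0 add r1: issue@1 deps=(None,None) exec_start@1 write@3
I1 add r3: issue@2 deps=(None,None) exec_start@2 write@5
I2 add r4: issue@3 deps=(0,None) exec_start@3 write@6
I3 add r1: issue@4 deps=(0,None) exec_start@4 write@7
I4 mul r2: issue@5 deps=(3,3) exec_start@7 write@8
I5 add r3: issue@6 deps=(3,4) exec_start@8 write@11

Answer: 3 5 6 7 8 11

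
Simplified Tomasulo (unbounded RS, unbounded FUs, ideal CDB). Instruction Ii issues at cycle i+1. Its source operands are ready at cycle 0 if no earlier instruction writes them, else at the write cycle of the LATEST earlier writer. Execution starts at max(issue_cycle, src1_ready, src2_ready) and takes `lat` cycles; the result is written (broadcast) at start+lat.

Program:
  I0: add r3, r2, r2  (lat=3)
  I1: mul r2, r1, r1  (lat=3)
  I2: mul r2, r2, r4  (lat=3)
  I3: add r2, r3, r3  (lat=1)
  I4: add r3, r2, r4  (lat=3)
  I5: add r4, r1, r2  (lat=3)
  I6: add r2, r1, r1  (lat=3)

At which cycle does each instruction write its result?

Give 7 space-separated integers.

I0 add r3: issue@1 deps=(None,None) exec_start@1 write@4
I1 mul r2: issue@2 deps=(None,None) exec_start@2 write@5
I2 mul r2: issue@3 deps=(1,None) exec_start@5 write@8
I3 add r2: issue@4 deps=(0,0) exec_start@4 write@5
I4 add r3: issue@5 deps=(3,None) exec_start@5 write@8
I5 add r4: issue@6 deps=(None,3) exec_start@6 write@9
I6 add r2: issue@7 deps=(None,None) exec_start@7 write@10

Answer: 4 5 8 5 8 9 10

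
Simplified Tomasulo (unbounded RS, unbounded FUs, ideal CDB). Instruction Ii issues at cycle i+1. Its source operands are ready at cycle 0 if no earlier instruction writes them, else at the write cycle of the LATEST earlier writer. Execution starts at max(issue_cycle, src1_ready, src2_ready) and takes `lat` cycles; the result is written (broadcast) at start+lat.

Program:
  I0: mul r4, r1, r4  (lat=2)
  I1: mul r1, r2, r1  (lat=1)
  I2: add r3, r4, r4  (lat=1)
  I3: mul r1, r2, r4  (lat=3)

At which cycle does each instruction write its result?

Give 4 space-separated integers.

Answer: 3 3 4 7

Derivation:
I0 mul r4: issue@1 deps=(None,None) exec_start@1 write@3
I1 mul r1: issue@2 deps=(None,None) exec_start@2 write@3
I2 add r3: issue@3 deps=(0,0) exec_start@3 write@4
I3 mul r1: issue@4 deps=(None,0) exec_start@4 write@7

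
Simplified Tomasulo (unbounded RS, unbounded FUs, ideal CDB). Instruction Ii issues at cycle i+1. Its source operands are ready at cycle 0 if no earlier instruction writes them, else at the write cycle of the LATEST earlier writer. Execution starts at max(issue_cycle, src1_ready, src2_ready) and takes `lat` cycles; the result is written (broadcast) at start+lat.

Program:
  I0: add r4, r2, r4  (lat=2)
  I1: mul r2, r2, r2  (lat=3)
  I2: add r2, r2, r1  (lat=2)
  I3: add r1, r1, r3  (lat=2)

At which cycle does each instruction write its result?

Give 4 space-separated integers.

I0 add r4: issue@1 deps=(None,None) exec_start@1 write@3
I1 mul r2: issue@2 deps=(None,None) exec_start@2 write@5
I2 add r2: issue@3 deps=(1,None) exec_start@5 write@7
I3 add r1: issue@4 deps=(None,None) exec_start@4 write@6

Answer: 3 5 7 6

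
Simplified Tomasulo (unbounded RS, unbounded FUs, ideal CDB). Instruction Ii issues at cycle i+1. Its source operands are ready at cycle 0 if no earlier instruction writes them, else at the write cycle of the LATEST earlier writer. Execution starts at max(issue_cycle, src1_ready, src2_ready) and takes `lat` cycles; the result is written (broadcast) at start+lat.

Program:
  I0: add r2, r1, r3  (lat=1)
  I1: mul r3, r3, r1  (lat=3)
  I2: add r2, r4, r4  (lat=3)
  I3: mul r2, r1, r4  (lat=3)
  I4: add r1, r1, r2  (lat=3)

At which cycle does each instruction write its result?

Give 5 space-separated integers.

Answer: 2 5 6 7 10

Derivation:
I0 add r2: issue@1 deps=(None,None) exec_start@1 write@2
I1 mul r3: issue@2 deps=(None,None) exec_start@2 write@5
I2 add r2: issue@3 deps=(None,None) exec_start@3 write@6
I3 mul r2: issue@4 deps=(None,None) exec_start@4 write@7
I4 add r1: issue@5 deps=(None,3) exec_start@7 write@10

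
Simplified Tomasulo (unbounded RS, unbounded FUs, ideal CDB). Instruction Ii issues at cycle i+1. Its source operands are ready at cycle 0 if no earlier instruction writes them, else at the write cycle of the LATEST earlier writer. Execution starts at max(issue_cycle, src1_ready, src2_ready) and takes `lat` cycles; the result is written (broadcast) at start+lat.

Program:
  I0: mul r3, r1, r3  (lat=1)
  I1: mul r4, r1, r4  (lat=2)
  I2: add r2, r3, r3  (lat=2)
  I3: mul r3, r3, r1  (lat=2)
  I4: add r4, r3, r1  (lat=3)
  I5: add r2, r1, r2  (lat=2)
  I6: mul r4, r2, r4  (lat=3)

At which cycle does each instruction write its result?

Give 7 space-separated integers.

Answer: 2 4 5 6 9 8 12

Derivation:
I0 mul r3: issue@1 deps=(None,None) exec_start@1 write@2
I1 mul r4: issue@2 deps=(None,None) exec_start@2 write@4
I2 add r2: issue@3 deps=(0,0) exec_start@3 write@5
I3 mul r3: issue@4 deps=(0,None) exec_start@4 write@6
I4 add r4: issue@5 deps=(3,None) exec_start@6 write@9
I5 add r2: issue@6 deps=(None,2) exec_start@6 write@8
I6 mul r4: issue@7 deps=(5,4) exec_start@9 write@12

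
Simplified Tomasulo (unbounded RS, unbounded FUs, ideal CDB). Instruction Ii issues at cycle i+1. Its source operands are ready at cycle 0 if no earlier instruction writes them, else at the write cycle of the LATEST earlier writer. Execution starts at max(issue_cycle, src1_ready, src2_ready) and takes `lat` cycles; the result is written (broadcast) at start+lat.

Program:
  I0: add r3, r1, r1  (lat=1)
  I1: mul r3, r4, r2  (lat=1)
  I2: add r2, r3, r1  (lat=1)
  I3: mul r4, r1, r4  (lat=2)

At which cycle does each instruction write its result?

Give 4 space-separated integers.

I0 add r3: issue@1 deps=(None,None) exec_start@1 write@2
I1 mul r3: issue@2 deps=(None,None) exec_start@2 write@3
I2 add r2: issue@3 deps=(1,None) exec_start@3 write@4
I3 mul r4: issue@4 deps=(None,None) exec_start@4 write@6

Answer: 2 3 4 6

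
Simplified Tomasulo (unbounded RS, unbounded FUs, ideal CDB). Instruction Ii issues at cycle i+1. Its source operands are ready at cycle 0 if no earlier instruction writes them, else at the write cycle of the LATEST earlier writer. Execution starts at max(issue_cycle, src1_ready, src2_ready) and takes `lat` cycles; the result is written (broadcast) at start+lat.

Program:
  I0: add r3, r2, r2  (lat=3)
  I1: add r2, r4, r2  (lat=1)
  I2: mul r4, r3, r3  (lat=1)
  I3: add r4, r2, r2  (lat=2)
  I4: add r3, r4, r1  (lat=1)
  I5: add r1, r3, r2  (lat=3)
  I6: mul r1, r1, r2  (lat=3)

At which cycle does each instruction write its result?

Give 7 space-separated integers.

I0 add r3: issue@1 deps=(None,None) exec_start@1 write@4
I1 add r2: issue@2 deps=(None,None) exec_start@2 write@3
I2 mul r4: issue@3 deps=(0,0) exec_start@4 write@5
I3 add r4: issue@4 deps=(1,1) exec_start@4 write@6
I4 add r3: issue@5 deps=(3,None) exec_start@6 write@7
I5 add r1: issue@6 deps=(4,1) exec_start@7 write@10
I6 mul r1: issue@7 deps=(5,1) exec_start@10 write@13

Answer: 4 3 5 6 7 10 13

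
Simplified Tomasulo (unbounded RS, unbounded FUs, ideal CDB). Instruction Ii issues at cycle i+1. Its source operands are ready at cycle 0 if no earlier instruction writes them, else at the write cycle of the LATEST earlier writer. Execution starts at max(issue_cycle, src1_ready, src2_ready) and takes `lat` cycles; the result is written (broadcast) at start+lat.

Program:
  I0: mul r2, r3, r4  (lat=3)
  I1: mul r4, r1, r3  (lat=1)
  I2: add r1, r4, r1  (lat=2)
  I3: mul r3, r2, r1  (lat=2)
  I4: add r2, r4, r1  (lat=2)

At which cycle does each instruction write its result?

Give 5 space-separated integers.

Answer: 4 3 5 7 7

Derivation:
I0 mul r2: issue@1 deps=(None,None) exec_start@1 write@4
I1 mul r4: issue@2 deps=(None,None) exec_start@2 write@3
I2 add r1: issue@3 deps=(1,None) exec_start@3 write@5
I3 mul r3: issue@4 deps=(0,2) exec_start@5 write@7
I4 add r2: issue@5 deps=(1,2) exec_start@5 write@7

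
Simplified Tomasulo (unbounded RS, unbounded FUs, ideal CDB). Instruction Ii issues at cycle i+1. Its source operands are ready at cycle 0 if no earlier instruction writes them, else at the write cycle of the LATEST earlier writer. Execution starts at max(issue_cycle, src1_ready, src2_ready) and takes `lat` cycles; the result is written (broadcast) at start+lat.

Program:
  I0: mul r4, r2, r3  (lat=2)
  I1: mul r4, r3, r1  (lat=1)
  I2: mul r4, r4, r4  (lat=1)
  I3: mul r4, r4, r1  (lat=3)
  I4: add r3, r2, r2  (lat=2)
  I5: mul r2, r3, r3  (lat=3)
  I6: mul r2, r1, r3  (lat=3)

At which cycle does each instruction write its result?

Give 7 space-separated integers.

I0 mul r4: issue@1 deps=(None,None) exec_start@1 write@3
I1 mul r4: issue@2 deps=(None,None) exec_start@2 write@3
I2 mul r4: issue@3 deps=(1,1) exec_start@3 write@4
I3 mul r4: issue@4 deps=(2,None) exec_start@4 write@7
I4 add r3: issue@5 deps=(None,None) exec_start@5 write@7
I5 mul r2: issue@6 deps=(4,4) exec_start@7 write@10
I6 mul r2: issue@7 deps=(None,4) exec_start@7 write@10

Answer: 3 3 4 7 7 10 10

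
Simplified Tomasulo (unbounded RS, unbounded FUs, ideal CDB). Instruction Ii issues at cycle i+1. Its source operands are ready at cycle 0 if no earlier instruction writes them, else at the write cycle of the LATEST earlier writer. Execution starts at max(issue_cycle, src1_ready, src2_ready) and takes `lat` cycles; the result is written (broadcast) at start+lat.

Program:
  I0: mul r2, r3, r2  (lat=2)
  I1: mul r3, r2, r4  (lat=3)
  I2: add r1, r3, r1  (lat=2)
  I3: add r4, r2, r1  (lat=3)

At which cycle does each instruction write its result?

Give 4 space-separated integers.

I0 mul r2: issue@1 deps=(None,None) exec_start@1 write@3
I1 mul r3: issue@2 deps=(0,None) exec_start@3 write@6
I2 add r1: issue@3 deps=(1,None) exec_start@6 write@8
I3 add r4: issue@4 deps=(0,2) exec_start@8 write@11

Answer: 3 6 8 11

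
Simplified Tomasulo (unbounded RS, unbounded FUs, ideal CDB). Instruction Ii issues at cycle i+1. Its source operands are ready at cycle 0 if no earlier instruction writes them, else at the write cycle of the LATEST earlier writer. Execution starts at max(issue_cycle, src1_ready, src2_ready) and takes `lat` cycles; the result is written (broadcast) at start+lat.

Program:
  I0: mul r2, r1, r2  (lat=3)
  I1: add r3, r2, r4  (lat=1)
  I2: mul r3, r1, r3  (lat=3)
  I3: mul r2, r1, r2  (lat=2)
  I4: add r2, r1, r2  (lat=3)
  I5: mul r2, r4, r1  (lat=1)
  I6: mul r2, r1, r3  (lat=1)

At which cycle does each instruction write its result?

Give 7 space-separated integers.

Answer: 4 5 8 6 9 7 9

Derivation:
I0 mul r2: issue@1 deps=(None,None) exec_start@1 write@4
I1 add r3: issue@2 deps=(0,None) exec_start@4 write@5
I2 mul r3: issue@3 deps=(None,1) exec_start@5 write@8
I3 mul r2: issue@4 deps=(None,0) exec_start@4 write@6
I4 add r2: issue@5 deps=(None,3) exec_start@6 write@9
I5 mul r2: issue@6 deps=(None,None) exec_start@6 write@7
I6 mul r2: issue@7 deps=(None,2) exec_start@8 write@9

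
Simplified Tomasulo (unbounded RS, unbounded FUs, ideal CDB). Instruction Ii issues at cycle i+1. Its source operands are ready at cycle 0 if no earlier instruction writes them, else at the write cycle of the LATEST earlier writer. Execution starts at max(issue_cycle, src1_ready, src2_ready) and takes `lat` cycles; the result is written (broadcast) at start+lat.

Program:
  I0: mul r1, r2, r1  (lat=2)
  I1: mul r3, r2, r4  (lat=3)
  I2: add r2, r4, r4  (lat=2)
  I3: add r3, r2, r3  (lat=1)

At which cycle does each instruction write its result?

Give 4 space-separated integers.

I0 mul r1: issue@1 deps=(None,None) exec_start@1 write@3
I1 mul r3: issue@2 deps=(None,None) exec_start@2 write@5
I2 add r2: issue@3 deps=(None,None) exec_start@3 write@5
I3 add r3: issue@4 deps=(2,1) exec_start@5 write@6

Answer: 3 5 5 6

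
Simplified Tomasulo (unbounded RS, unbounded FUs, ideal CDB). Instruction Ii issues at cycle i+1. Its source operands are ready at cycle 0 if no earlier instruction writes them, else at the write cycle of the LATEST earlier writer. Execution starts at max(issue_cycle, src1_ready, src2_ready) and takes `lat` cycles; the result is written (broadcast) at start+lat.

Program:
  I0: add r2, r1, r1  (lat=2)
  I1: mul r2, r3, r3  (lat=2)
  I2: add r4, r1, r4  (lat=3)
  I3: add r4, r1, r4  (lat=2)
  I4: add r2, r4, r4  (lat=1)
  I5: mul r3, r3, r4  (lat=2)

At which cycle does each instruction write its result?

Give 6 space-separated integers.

I0 add r2: issue@1 deps=(None,None) exec_start@1 write@3
I1 mul r2: issue@2 deps=(None,None) exec_start@2 write@4
I2 add r4: issue@3 deps=(None,None) exec_start@3 write@6
I3 add r4: issue@4 deps=(None,2) exec_start@6 write@8
I4 add r2: issue@5 deps=(3,3) exec_start@8 write@9
I5 mul r3: issue@6 deps=(None,3) exec_start@8 write@10

Answer: 3 4 6 8 9 10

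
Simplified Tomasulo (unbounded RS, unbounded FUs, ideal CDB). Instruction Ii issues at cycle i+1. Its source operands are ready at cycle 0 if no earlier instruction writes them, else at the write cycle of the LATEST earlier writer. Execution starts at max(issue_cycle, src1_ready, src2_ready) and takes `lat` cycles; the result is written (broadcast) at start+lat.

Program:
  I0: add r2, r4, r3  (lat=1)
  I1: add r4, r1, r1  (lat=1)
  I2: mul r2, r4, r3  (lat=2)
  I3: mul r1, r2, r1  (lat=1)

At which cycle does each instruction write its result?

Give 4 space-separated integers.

Answer: 2 3 5 6

Derivation:
I0 add r2: issue@1 deps=(None,None) exec_start@1 write@2
I1 add r4: issue@2 deps=(None,None) exec_start@2 write@3
I2 mul r2: issue@3 deps=(1,None) exec_start@3 write@5
I3 mul r1: issue@4 deps=(2,None) exec_start@5 write@6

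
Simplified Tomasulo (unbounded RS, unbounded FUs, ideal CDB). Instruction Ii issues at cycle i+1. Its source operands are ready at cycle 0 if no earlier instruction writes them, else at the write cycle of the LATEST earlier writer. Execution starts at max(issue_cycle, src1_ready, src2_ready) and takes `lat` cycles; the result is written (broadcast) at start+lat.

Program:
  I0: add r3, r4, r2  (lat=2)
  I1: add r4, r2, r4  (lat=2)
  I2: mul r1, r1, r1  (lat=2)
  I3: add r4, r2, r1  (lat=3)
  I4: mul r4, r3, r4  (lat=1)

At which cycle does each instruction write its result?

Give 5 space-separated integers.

Answer: 3 4 5 8 9

Derivation:
I0 add r3: issue@1 deps=(None,None) exec_start@1 write@3
I1 add r4: issue@2 deps=(None,None) exec_start@2 write@4
I2 mul r1: issue@3 deps=(None,None) exec_start@3 write@5
I3 add r4: issue@4 deps=(None,2) exec_start@5 write@8
I4 mul r4: issue@5 deps=(0,3) exec_start@8 write@9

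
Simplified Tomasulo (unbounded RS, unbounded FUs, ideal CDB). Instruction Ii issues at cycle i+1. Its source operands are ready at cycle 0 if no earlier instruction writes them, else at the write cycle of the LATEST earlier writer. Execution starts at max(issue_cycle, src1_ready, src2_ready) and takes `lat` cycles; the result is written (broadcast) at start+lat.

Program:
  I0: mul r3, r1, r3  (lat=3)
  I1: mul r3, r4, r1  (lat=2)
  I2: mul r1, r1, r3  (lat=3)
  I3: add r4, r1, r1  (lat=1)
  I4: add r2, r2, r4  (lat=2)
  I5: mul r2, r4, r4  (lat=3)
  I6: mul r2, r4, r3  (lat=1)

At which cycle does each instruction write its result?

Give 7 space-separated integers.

Answer: 4 4 7 8 10 11 9

Derivation:
I0 mul r3: issue@1 deps=(None,None) exec_start@1 write@4
I1 mul r3: issue@2 deps=(None,None) exec_start@2 write@4
I2 mul r1: issue@3 deps=(None,1) exec_start@4 write@7
I3 add r4: issue@4 deps=(2,2) exec_start@7 write@8
I4 add r2: issue@5 deps=(None,3) exec_start@8 write@10
I5 mul r2: issue@6 deps=(3,3) exec_start@8 write@11
I6 mul r2: issue@7 deps=(3,1) exec_start@8 write@9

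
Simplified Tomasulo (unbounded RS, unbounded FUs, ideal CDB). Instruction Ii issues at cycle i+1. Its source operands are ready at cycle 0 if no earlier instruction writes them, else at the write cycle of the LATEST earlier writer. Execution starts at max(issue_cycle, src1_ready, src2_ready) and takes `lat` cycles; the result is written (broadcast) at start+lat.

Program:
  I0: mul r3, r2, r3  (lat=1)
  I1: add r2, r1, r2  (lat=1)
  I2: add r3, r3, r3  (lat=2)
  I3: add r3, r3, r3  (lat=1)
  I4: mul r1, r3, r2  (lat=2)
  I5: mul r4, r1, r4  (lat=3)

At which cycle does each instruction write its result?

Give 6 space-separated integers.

I0 mul r3: issue@1 deps=(None,None) exec_start@1 write@2
I1 add r2: issue@2 deps=(None,None) exec_start@2 write@3
I2 add r3: issue@3 deps=(0,0) exec_start@3 write@5
I3 add r3: issue@4 deps=(2,2) exec_start@5 write@6
I4 mul r1: issue@5 deps=(3,1) exec_start@6 write@8
I5 mul r4: issue@6 deps=(4,None) exec_start@8 write@11

Answer: 2 3 5 6 8 11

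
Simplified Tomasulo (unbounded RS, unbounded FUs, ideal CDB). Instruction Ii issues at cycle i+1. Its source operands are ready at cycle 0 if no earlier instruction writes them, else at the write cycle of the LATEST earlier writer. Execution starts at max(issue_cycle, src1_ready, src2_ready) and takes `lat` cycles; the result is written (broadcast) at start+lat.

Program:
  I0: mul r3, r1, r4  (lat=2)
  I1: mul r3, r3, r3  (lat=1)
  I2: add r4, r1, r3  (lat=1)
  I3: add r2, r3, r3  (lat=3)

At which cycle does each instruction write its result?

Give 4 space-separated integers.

Answer: 3 4 5 7

Derivation:
I0 mul r3: issue@1 deps=(None,None) exec_start@1 write@3
I1 mul r3: issue@2 deps=(0,0) exec_start@3 write@4
I2 add r4: issue@3 deps=(None,1) exec_start@4 write@5
I3 add r2: issue@4 deps=(1,1) exec_start@4 write@7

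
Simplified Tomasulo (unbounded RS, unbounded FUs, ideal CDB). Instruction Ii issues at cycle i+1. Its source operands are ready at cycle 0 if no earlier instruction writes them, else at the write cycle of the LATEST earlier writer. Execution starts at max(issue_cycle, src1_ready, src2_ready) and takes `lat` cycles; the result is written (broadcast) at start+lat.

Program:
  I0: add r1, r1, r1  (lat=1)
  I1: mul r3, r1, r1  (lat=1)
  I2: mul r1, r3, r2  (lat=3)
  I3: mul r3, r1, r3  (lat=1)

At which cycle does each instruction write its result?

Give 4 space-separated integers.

I0 add r1: issue@1 deps=(None,None) exec_start@1 write@2
I1 mul r3: issue@2 deps=(0,0) exec_start@2 write@3
I2 mul r1: issue@3 deps=(1,None) exec_start@3 write@6
I3 mul r3: issue@4 deps=(2,1) exec_start@6 write@7

Answer: 2 3 6 7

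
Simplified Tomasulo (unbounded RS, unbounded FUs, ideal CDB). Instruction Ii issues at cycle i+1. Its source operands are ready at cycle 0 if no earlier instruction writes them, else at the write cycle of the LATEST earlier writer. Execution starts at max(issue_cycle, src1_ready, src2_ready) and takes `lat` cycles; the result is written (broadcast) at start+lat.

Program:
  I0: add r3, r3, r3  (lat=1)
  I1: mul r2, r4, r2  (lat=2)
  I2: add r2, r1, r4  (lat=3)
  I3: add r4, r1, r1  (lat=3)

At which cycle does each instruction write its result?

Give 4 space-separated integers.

Answer: 2 4 6 7

Derivation:
I0 add r3: issue@1 deps=(None,None) exec_start@1 write@2
I1 mul r2: issue@2 deps=(None,None) exec_start@2 write@4
I2 add r2: issue@3 deps=(None,None) exec_start@3 write@6
I3 add r4: issue@4 deps=(None,None) exec_start@4 write@7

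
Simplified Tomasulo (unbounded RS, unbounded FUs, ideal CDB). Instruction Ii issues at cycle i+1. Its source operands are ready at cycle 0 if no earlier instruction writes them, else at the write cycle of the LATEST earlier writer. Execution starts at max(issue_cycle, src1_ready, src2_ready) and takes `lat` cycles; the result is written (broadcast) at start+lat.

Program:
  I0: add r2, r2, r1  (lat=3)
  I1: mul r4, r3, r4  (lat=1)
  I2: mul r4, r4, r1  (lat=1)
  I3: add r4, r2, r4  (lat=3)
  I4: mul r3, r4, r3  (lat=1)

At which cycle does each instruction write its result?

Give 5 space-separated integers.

I0 add r2: issue@1 deps=(None,None) exec_start@1 write@4
I1 mul r4: issue@2 deps=(None,None) exec_start@2 write@3
I2 mul r4: issue@3 deps=(1,None) exec_start@3 write@4
I3 add r4: issue@4 deps=(0,2) exec_start@4 write@7
I4 mul r3: issue@5 deps=(3,None) exec_start@7 write@8

Answer: 4 3 4 7 8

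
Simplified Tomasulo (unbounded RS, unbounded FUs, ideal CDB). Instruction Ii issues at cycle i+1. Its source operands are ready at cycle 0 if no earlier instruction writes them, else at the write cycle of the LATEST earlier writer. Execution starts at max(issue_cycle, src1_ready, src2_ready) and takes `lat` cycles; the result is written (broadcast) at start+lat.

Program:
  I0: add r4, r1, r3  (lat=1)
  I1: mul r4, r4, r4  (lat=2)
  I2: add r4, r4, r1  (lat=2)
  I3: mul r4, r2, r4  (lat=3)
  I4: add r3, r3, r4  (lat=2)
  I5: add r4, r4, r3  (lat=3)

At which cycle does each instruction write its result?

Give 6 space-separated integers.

I0 add r4: issue@1 deps=(None,None) exec_start@1 write@2
I1 mul r4: issue@2 deps=(0,0) exec_start@2 write@4
I2 add r4: issue@3 deps=(1,None) exec_start@4 write@6
I3 mul r4: issue@4 deps=(None,2) exec_start@6 write@9
I4 add r3: issue@5 deps=(None,3) exec_start@9 write@11
I5 add r4: issue@6 deps=(3,4) exec_start@11 write@14

Answer: 2 4 6 9 11 14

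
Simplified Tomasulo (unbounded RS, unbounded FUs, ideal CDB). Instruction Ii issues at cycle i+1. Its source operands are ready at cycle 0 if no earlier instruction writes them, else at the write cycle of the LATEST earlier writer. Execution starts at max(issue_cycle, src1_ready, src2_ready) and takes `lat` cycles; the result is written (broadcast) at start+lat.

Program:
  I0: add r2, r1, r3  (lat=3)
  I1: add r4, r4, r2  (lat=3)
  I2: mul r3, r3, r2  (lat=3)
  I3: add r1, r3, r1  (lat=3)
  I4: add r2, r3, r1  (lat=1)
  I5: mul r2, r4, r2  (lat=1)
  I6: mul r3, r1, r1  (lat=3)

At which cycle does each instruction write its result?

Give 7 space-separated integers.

I0 add r2: issue@1 deps=(None,None) exec_start@1 write@4
I1 add r4: issue@2 deps=(None,0) exec_start@4 write@7
I2 mul r3: issue@3 deps=(None,0) exec_start@4 write@7
I3 add r1: issue@4 deps=(2,None) exec_start@7 write@10
I4 add r2: issue@5 deps=(2,3) exec_start@10 write@11
I5 mul r2: issue@6 deps=(1,4) exec_start@11 write@12
I6 mul r3: issue@7 deps=(3,3) exec_start@10 write@13

Answer: 4 7 7 10 11 12 13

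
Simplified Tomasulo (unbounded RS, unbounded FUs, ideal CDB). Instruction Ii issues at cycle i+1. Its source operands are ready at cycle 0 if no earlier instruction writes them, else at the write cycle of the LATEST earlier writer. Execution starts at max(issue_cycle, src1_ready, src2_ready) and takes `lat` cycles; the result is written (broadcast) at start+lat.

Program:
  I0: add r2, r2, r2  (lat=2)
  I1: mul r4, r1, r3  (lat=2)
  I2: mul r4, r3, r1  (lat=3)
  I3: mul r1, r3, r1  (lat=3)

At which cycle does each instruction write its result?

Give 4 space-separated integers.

I0 add r2: issue@1 deps=(None,None) exec_start@1 write@3
I1 mul r4: issue@2 deps=(None,None) exec_start@2 write@4
I2 mul r4: issue@3 deps=(None,None) exec_start@3 write@6
I3 mul r1: issue@4 deps=(None,None) exec_start@4 write@7

Answer: 3 4 6 7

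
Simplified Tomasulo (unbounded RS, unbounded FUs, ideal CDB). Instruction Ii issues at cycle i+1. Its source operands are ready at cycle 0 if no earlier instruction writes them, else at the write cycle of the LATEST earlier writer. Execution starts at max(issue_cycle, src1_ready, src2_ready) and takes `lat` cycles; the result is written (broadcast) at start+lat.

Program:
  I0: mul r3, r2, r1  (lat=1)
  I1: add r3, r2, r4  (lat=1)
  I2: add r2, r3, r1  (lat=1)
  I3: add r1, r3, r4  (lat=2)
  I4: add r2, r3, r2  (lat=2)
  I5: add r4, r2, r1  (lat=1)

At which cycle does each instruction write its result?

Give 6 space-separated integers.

I0 mul r3: issue@1 deps=(None,None) exec_start@1 write@2
I1 add r3: issue@2 deps=(None,None) exec_start@2 write@3
I2 add r2: issue@3 deps=(1,None) exec_start@3 write@4
I3 add r1: issue@4 deps=(1,None) exec_start@4 write@6
I4 add r2: issue@5 deps=(1,2) exec_start@5 write@7
I5 add r4: issue@6 deps=(4,3) exec_start@7 write@8

Answer: 2 3 4 6 7 8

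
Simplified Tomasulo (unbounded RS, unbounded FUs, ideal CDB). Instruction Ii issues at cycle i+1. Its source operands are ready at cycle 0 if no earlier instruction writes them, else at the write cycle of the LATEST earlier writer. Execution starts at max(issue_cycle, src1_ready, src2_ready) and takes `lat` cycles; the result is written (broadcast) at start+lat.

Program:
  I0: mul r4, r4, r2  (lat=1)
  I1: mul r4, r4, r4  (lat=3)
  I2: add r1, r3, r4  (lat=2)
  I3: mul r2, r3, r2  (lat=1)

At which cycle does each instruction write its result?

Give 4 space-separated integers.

Answer: 2 5 7 5

Derivation:
I0 mul r4: issue@1 deps=(None,None) exec_start@1 write@2
I1 mul r4: issue@2 deps=(0,0) exec_start@2 write@5
I2 add r1: issue@3 deps=(None,1) exec_start@5 write@7
I3 mul r2: issue@4 deps=(None,None) exec_start@4 write@5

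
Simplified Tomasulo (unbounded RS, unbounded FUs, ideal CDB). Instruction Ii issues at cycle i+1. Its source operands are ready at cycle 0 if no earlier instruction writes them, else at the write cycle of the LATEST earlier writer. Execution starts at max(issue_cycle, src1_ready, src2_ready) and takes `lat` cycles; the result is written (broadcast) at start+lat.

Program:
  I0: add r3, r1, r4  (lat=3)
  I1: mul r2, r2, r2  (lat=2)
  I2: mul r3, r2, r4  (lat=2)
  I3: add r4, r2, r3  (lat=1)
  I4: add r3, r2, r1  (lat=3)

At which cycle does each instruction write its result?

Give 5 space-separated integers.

Answer: 4 4 6 7 8

Derivation:
I0 add r3: issue@1 deps=(None,None) exec_start@1 write@4
I1 mul r2: issue@2 deps=(None,None) exec_start@2 write@4
I2 mul r3: issue@3 deps=(1,None) exec_start@4 write@6
I3 add r4: issue@4 deps=(1,2) exec_start@6 write@7
I4 add r3: issue@5 deps=(1,None) exec_start@5 write@8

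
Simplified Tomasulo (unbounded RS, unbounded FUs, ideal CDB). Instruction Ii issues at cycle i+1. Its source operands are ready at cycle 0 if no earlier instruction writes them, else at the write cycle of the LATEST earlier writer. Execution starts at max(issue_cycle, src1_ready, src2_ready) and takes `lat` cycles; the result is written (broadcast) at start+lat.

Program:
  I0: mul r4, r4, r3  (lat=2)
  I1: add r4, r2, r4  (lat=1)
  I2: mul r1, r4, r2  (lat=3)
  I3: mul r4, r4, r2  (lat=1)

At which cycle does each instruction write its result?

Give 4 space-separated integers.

Answer: 3 4 7 5

Derivation:
I0 mul r4: issue@1 deps=(None,None) exec_start@1 write@3
I1 add r4: issue@2 deps=(None,0) exec_start@3 write@4
I2 mul r1: issue@3 deps=(1,None) exec_start@4 write@7
I3 mul r4: issue@4 deps=(1,None) exec_start@4 write@5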